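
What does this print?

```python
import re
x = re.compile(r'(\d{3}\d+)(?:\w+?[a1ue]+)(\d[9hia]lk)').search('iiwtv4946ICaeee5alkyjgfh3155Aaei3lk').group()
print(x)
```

4946ICaeee5alk

The pattern matches exactly 3 of a digit, then one or more of a digit (captured); then one or more of a word character (lazy), then one or more of one of [a1ue] (non-capturing group); then a digit, then one of [9hia], then the literal 'lk' (captured).
`search` walks the string left to right and returns the first match it finds.
The match spans [5:19] → '4946ICaeee5alk'.
Captured: group 1 = '4946', group 2 = '5alk'.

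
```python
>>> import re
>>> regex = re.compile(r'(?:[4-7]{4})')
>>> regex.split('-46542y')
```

['-', '2y']

The pattern matches exactly 4 of a character in [4-7] (non-capturing group).
Matches to split on: at [1:5] → '4654'.
Splitting on the pattern gives 2 pieces.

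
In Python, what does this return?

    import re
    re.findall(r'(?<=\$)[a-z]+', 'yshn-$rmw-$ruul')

['rmw', 'ruul']

Because the assertion is zero-width, the text it checks is not consumed and won't appear in the result.
With no groups in the pattern, `findall` gives back each whole match — 2 here.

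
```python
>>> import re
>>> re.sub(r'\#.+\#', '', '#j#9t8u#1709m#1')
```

'1'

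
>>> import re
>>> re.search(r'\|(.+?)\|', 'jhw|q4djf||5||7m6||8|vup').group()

'|q4djf|'

A non-greedy quantifier consumes as few characters as it can — just enough that the remainder of the pattern still matches from where it stops; whatever follows it matches normally.
The match spans [3:10] → '|q4djf|'.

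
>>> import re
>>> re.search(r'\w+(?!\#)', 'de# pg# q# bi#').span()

(0, 1)

The negative lookahead/lookbehind blocks any match where the forbidden context is present.
`re.search` scans for the first position where the pattern succeeds.
The match spans [0:1] → 'd'.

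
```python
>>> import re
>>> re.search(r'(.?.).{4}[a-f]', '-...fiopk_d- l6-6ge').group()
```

The pattern matches optionally any character, then any character (captured); then exactly 4 of any character, then a character in [a-f].
`re.search` scans for the first position where the pattern succeeds.
The match spans [4:11] → 'fiopk_d'.
Captured: group 1 = 'fi'.

'fiopk_d'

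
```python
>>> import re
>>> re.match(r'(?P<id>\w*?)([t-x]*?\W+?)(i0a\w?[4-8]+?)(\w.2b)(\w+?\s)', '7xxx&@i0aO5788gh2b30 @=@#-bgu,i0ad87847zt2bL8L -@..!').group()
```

'7xxx&@i0aO5788gh2b30 '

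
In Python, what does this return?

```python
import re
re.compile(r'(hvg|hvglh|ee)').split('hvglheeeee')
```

The regex engine tests alternatives in the order written; an earlier branch that matches wins even if a later one would match more.
With a capturing group present, the delimiter's captured portion is kept in the result list.

['', 'hvg', 'lh', 'ee', '', 'ee', 'e']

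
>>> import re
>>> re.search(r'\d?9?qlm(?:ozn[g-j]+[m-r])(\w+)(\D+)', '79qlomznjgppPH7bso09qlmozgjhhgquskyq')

None

Pattern: optionally a digit, then optionally a literal '9', then the literal 'qlm'; then the literal 'ozn', then one or more of a character in [g-j], then a character in [m-r] (non-capturing group); then one or more of a word character (captured); then one or more of a non-digit (captured).
`re.search` tries every starting position until one works.
Here no position works, so the call returns None.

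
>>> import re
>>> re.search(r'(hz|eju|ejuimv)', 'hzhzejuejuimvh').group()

'hz'

The match spans [0:2] → 'hz'.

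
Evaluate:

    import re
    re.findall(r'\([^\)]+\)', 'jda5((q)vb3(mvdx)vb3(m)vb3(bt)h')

['((q)', '(mvdx)', '(m)', '(bt)']

Matches: at [4:8] → '((q)'; at [11:17] → '(mvdx)'; at [20:23] → '(m)'; at [26:30] → '(bt)'.
Since nothing is captured, `findall` lists the 4 matched substrings directly.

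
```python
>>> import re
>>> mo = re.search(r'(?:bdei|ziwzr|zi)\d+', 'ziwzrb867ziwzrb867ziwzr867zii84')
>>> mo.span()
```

(18, 26)

`re.search` tries every starting position until one works.
The match spans [18:26] → 'ziwzr867'.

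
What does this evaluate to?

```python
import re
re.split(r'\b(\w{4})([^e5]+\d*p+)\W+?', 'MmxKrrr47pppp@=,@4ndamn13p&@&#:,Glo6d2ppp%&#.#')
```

['', 'MmxK', 'rrr47pppp@=,@4ndamn13p&@&#:,Glo6d2ppp', '&#.#']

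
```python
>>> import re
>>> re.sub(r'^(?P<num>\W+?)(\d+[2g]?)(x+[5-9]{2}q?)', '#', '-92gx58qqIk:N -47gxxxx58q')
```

Pattern: anchored at the start of the string; then one or more of a non-word character (lazy) (captured as 'num'); then one or more of a digit, then optionally one of [2g] (captured); then one or more of a literal 'x', then exactly 2 of a character in [5-9], then optionally the literal 'q' (captured).
Matches: at [0:8] → '-92gx58q'.
`sub` substitutes '#' at each match site.

'#qIk:N -47gxxxx58q'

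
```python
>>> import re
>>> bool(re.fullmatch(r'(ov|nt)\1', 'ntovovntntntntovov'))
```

`\1` is not a pattern — it's the concrete string captured by group 1, re-applied verbatim.
`re.fullmatch` is like wrapping the pattern in `^…$` (in single-line mode).
Here there's no way to consume every character, so the call returns None, and `bool(None)` is False.

False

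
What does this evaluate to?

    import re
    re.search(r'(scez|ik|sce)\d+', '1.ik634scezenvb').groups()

`re.search` tries every starting position until one works.
The match spans [2:7] → 'ik634'.
Captured: group 1 = 'ik'.

('ik',)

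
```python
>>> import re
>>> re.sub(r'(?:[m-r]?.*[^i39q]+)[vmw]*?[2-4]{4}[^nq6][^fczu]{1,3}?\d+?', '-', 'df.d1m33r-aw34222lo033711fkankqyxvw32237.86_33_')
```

This matches optionally a character in [m-r], then zero or more of any character, then one or more of any character except [i39q] (non-capturing group); then zero or more of one of [vmw] (lazy); then exactly 4 of a character in [2-4], then any character except [nq6], then 1 to 3 of any character except [fczu] (lazy); then one or more of a digit (lazy).
A non-greedy quantifier consumes as few characters as it can — just enough that the remainder of the pattern still matches from where it stops; whatever follows it matches normally.
Matches: at [0:42] → 'df.d1m33r-aw34222lo033711fkankqyxvw32237.8'.
`sub` substitutes '-' at each match site.

'-6_33_'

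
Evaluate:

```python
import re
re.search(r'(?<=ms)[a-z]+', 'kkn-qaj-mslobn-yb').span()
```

(10, 14)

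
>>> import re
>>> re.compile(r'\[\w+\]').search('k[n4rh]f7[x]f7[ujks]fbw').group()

The match spans [1:7] → '[n4rh]'.

'[n4rh]'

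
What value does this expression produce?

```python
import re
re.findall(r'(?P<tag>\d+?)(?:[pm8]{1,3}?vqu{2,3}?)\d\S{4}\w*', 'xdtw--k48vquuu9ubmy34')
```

This matches one or more of a digit (lazy) (captured as 'tag'); then 1 to 3 of one of [pm8] (lazy), then the literal 'vq', then 2 to 3 of the literal 'u' (lazy) (non-capturing group); then a digit, then exactly 4 of a non-whitespace character, then zero or more of a word character.
Scanning left to right: at [7:21] match '48vquuu9ubmy34', group 1 = '4'.
Because there's exactly one group, `findall` drops the full match and keeps group 1 from the one hit.

['4']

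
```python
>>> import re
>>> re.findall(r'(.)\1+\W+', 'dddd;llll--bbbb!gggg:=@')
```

The backreference `\1` re-matches whatever the first group consumed, character for character.
Scanning left to right: at [0:5] match 'dddd;', group 1 = 'd'; at [5:11] match 'llll--', group 1 = 'l'; at [11:16] match 'bbbb!', group 1 = 'b'; at [16:23] match 'gggg:=@', group 1 = 'g'.
`findall` collects group 1 from each match (4 total).

['d', 'l', 'b', 'g']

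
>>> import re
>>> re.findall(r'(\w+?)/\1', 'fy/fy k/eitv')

The backreference `\1` re-matches whatever the first group consumed, character for character.
Walking the string: at [0:5] match 'fy/fy', group 1 = 'fy'.
With a single group, `findall` returns only what that group captured — 1 item.

['fy']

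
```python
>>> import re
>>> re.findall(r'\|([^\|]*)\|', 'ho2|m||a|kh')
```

With a single group, `findall` returns only what that group captured — 2 items.

['m', 'a']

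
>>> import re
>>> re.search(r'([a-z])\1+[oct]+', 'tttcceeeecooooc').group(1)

`\1` has to match the exact text group 1 already captured.
`search` walks the string left to right and returns the first match it finds.
The match spans [0:5] → 'tttcc'.
Captured: group 1 = 't'.

't'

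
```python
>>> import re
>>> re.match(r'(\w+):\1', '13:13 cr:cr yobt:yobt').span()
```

(0, 5)

`\1` has to match the exact text group 1 already captured.
`match` is anchored at position 0; if the pattern doesn't fit there, it returns None.
The match spans [0:5] → '13:13'.
Captured: group 1 = '13'.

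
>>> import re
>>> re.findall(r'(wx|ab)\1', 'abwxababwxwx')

After group 1 captures some text, `\1` only succeeds where that same text appears again.
`findall` collects group 1 from each match (2 total).

['ab', 'wx']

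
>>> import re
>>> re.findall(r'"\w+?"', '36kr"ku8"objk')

['"ku8"']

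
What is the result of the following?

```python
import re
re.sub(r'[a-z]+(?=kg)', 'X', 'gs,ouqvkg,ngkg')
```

'gs,Xkg,Xkg'

The positive lookaround only admits positions where the adjacent text matches; those characters stay outside the span.
Matches: at [3:7] → 'ouqv'; at [10:12] → 'ng'.
`sub` substitutes 'X' at each match site.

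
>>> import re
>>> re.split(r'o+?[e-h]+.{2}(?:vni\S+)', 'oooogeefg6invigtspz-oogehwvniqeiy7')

['oooogeefg6invigtspz-', '']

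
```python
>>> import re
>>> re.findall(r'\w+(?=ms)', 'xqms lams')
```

The positive lookaround only admits positions where the adjacent text matches; those characters stay outside the span.
Matches: at [0:2] → 'xq'; at [5:7] → 'la'.
With no groups in the pattern, `findall` gives back each whole match — 2 here.

['xq', 'la']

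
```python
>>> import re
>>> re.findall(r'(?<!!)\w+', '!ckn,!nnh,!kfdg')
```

['kn', 'nh', 'fdg']

The negative lookaround is zero-width — it rules out positions where the adjacent text would match, without consuming anything.
Matches: at [2:4] → 'kn'; at [7:9] → 'nh'; at [12:15] → 'fdg'.
Since nothing is captured, `findall` lists the 3 matched substrings directly.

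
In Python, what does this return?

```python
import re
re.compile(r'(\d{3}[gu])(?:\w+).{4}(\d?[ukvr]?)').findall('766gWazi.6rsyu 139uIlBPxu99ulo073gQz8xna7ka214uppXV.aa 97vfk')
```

[('766g', ''), ('139u', '9')]

With 2 capturing groups, `findall` returns a 2-tuple per match.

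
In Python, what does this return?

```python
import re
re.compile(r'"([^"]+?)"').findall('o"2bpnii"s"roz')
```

`findall` collects group 1 from the one match (1 total).

['2bpnii']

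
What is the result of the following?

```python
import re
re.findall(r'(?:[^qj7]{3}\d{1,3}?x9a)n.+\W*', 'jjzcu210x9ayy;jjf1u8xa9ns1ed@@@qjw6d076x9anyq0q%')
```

['w6d076x9anyq0q%']

This matches exactly 3 of any character except [qj7], then 1 to 3 of a digit (lazy), then the literal 'x9a' (non-capturing group); then a literal 'n', then one or more of any character, then zero or more of a non-word character.
With no groups in the pattern, `findall` gives back each whole match — 1 here.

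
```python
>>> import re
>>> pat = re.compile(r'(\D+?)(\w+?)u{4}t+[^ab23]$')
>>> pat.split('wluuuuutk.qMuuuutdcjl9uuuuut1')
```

['', 'wluuuuutk.', 'qMuuuutdcjl9u', '']

With the lazy modifier that quantifier settles for the fewest repetitions that let the rest of the pattern succeed (the atoms after it are unaffected and can still be greedy).
Because the pattern has a capturing group, `split` also inserts each captured text between the pieces.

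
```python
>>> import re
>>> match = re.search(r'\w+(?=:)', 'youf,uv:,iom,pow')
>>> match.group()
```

Lookahead/lookbehind check context without consuming it, so the matched span excludes the asserted characters.
The match spans [5:7] → 'uv'.

'uv'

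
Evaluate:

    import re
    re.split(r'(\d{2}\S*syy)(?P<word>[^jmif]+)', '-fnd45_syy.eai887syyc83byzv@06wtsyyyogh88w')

['-fnd', '45_syy.eai887syyc83byzv@06wtsyy', 'yogh88w', '']

This matches exactly 2 of a digit, then zero or more of a non-whitespace character, then the literal 'syy' (captured); then one or more of any character except [jmif] (captured as 'word').
Matches to split on: at [4:42] → '45_syy.eai887syyc83byzv@06wtsyyyogh88w'.
The group in the pattern means `split` returns the separators' captures alongside the pieces.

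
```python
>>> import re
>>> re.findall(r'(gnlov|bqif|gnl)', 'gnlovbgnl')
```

The regex engine tests alternatives in the order written; an earlier branch that matches wins even if a later one would match more.
One capturing group, so `findall` returns just the captured substring from each match — 2 in all.

['gnlov', 'gnl']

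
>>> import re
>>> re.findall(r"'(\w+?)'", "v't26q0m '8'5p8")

With a single group, `findall` returns only what that group captured — 1 item.

['8']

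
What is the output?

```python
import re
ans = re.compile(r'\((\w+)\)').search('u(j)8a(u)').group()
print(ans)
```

Unlike `match`, `search` isn't anchored — it looks for the pattern anywhere in the string.
The match spans [1:4] → '(j)'.
Captured: group 1 = 'j'.

(j)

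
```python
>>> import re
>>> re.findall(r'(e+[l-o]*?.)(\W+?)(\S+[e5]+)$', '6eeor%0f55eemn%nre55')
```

[('eeor', '%', '0f55eemn%nre55')]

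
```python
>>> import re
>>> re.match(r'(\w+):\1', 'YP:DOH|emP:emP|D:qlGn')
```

None

With `match`, the pattern is implicitly anchored at the beginning.
Here the string doesn't start with a match, so the call returns None.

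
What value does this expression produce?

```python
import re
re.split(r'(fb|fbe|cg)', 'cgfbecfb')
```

['', 'cg', '', 'fb', 'ec', 'fb', '']

`|` is ordered: at each position the engine commits to the first alternative that works.
Matches to split on: at [0:2] → 'cg'; at [2:4] → 'fb'; at [6:8] → 'fb'.
The group in the pattern means `split` returns the separators' captures alongside the pieces.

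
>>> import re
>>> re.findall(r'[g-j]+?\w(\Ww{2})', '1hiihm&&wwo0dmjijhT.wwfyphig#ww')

Because there's exactly one group, `findall` drops the full match and keeps group 1 from each hit.

['.ww', '#ww']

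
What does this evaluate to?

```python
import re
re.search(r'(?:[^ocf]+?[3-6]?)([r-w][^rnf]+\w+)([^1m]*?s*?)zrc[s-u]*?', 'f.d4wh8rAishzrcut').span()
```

(1, 15)

The pattern matches one or more of any character except [ocf] (lazy), then optionally a character in [3-6] (non-capturing group); then a character in [r-w], then one or more of any character except [rnf], then one or more of a word character (captured); then zero or more of any character except [1m] (lazy), then zero or more of the literal 's' (lazy) (captured); then the literal 'zrc', then zero or more of a character in [s-u] (lazy).
`re.search` scans for the first position where the pattern succeeds.
The match spans [1:15] → '.d4wh8rAishzrc'.
Captured: group 1 = 'wh8rAish', group 2 = ''.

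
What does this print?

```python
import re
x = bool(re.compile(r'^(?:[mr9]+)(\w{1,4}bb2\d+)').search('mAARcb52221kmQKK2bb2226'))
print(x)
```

The pattern matches anchored at the start of the string; then one or more of one of [mr9] (non-capturing group); then 1 to 4 of a word character, then the literal 'bb2', then one or more of a digit (captured).
`re.search` scans for the first position where the pattern succeeds.
Here nothing in the string fits, so the call returns None, and `bool(None)` is False.

False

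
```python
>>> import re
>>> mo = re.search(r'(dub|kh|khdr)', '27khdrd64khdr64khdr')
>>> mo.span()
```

(2, 4)

The regex engine tests alternatives in the order written; an earlier branch that matches wins even if a later one would match more.
`re.search` tries every starting position until one works.
The match spans [2:4] → 'kh'.
Captured: group 1 = 'kh'.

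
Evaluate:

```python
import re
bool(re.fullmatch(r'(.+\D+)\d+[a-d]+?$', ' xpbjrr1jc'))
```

False

`re.fullmatch` requires the pattern to consume the entire string.
Here there's no way to consume every character, so the call returns None, and `bool(None)` is False.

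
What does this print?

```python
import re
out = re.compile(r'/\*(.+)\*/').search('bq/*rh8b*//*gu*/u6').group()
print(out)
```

/*rh8b*//*gu*/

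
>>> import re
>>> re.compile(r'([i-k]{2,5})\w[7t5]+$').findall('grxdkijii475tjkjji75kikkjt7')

['kikkj']

Pattern: 2 to 5 of a character in [i-k] (captured); then a word character, then one or more of one of [7t5]; then anchored at the end.
Scanning left to right: at [20:27] match 'kikkjt7', group 1 = 'kikkj'.
With a single group, `findall` returns only what that group captured — 1 item.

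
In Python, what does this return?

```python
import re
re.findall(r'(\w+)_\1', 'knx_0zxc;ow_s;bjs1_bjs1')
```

['bjs1']

After group 1 captures some text, `\1` only succeeds where that same text appears again.
Walking the string: at [14:23] match 'bjs1_bjs1', group 1 = 'bjs1'.
Because there's exactly one group, `findall` drops the full match and keeps group 1 from the one hit.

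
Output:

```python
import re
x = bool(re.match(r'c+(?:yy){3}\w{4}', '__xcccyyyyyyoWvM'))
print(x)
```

False

The pattern matches one or more of a literal 'c'; then the literal 'yy' repeated 3 times, then exactly 4 of a word character.
`re.match` won't scan ahead — the pattern has to work from the very first character.
Here the string doesn't start with a match, so the call returns None, and `bool(None)` is False.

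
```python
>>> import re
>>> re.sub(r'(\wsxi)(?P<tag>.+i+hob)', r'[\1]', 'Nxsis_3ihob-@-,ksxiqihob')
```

'Nxsis_3ihob-@-,[ksxi]'

`\1` in the replacement pulls in group 1's text for each match.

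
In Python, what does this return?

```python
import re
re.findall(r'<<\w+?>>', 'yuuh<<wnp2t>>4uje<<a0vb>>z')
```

['<<wnp2t>>', '<<a0vb>>']

Walking the string: at [4:13] → '<<wnp2t>>'; at [17:25] → '<<a0vb>>'.
`findall` yields the raw match text (2 of them) because the pattern has no groups.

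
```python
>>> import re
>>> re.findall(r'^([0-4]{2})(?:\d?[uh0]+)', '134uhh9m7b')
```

With a single group, `findall` returns only what that group captured — 1 item.

['13']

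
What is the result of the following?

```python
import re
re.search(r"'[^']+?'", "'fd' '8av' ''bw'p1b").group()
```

`re.search` scans for the first position where the pattern succeeds.
The match spans [0:4] → "'fd'".

"'fd'"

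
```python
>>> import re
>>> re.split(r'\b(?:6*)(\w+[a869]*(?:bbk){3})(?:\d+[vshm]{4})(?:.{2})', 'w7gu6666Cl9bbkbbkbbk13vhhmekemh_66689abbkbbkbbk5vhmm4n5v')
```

['', 'w7gu6666Cl9bbkbbkbbk13vhhmekemh_66689abbkbbkbbk', '5v']

This matches a word boundary (`\b`, zero-width); then zero or more of a literal '6' (non-capturing group); then one or more of a word character, then zero or more of one of [a869], then the literal 'bbk' repeated 3 times (captured); then one or more of a digit, then exactly 4 of one of [vshm] (non-capturing group); then exactly 2 of any character (non-capturing group).
Matches to split on: at [0:54] → 'w7gu6666Cl9bbkbbkbbk13vhhmekemh_66689abbkbbkbbk5vhmm4n'.
The group in the pattern means `split` returns the separators' captures alongside the pieces.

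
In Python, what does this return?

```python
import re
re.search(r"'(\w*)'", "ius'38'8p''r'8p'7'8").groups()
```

Unlike `match`, `search` isn't anchored — it looks for the pattern anywhere in the string.
The match spans [3:7] → "'38'".
Captured: group 1 = '38'.

('38',)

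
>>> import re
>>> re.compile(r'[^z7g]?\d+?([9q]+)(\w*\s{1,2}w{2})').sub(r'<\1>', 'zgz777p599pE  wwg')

The pattern matches optionally any character except [z7g], then one or more of a digit (lazy); then one or more of one of [9q] (captured); then zero or more of a word character, then 1 to 2 of whitespace, then exactly 2 of the literal 'w' (captured).
A `+?`/`*?`/`{m,n}?` starts at its minimum and grows only as far as needed for what follows to match.
Matches: at [6:16] → 'p599pE  ww'.
Each match is replaced using the text its own group 1 captured.

'zgz777<99>g'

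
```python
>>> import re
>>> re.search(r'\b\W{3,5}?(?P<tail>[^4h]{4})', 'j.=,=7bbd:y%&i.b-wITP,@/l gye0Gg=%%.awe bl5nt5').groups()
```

('=7bb',)

The pattern matches a word boundary (`\b`, zero-width); then 3 to 5 of a non-word character (lazy); then exactly 4 of any character except [4h] (captured as 'tail').
With the lazy modifier that quantifier settles for the fewest repetitions that let the rest of the pattern succeed (the atoms after it are unaffected and can still be greedy).
`search` walks the string left to right and returns the first match it finds.
The match spans [1:8] → '.=,=7bb'.
Captured: group 1 = '=7bb'.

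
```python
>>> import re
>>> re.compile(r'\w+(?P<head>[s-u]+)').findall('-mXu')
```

['u']

With a single group, `findall` returns only what that group captured — 1 item.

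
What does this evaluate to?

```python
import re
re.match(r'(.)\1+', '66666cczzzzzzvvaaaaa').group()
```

`\1` has to match the exact text group 1 already captured.
`match` is anchored at position 0; if the pattern doesn't fit there, it returns None.
The match spans [0:5] → '66666'.
Captured: group 1 = '6'.

'66666'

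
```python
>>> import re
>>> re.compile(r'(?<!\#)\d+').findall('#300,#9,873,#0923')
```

['00', '873', '923']

A negative assertion filters positions out without eating any characters.
Matches: at [2:4] → '00'; at [8:11] → '873'; at [14:17] → '923'.
Since nothing is captured, `findall` lists the 3 matched substrings directly.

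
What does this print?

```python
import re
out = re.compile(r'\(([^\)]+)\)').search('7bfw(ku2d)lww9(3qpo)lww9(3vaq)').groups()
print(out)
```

('ku2d',)

`re.search` scans for the first position where the pattern succeeds.
The match spans [4:10] → '(ku2d)'.
Captured: group 1 = 'ku2d'.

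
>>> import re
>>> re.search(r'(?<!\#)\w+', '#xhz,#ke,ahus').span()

(2, 4)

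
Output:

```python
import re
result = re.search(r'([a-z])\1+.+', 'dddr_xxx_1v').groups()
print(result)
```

('d',)

After group 1 captures some text, `\1` only succeeds where that same text appears again.
Unlike `match`, `search` isn't anchored — it looks for the pattern anywhere in the string.
The match spans [0:11] → 'dddr_xxx_1v'.
Captured: group 1 = 'd'.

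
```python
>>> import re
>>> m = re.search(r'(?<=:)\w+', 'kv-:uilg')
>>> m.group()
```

'uilg'

The lookaround is zero-width — it requires the adjacent text to match without consuming it, so the asserted text isn't part of the match.
`re.search` tries every starting position until one works.
The match spans [4:8] → 'uilg'.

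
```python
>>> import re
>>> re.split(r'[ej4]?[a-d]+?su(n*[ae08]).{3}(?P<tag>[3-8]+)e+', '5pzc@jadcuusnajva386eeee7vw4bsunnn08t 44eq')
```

This matches optionally one of [ej4], then one or more of a character in [a-d] (lazy), then the literal 'su'; then zero or more of the literal 'n', then one of [ae08] (captured); then exactly 3 of any character; then one or more of a character in [3-8] (captured as 'tag'); then one or more of a literal 'e'.
Matches to split on: at [27:41] → '4bsunnn08t 44e'.
With a capturing group present, the delimiter's captured portion is kept in the result list.

['5pzc@jadcuusnajva386eeee7vw', 'nnn0', '44', 'q']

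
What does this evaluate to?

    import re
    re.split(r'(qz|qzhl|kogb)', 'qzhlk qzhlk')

The regex engine tests alternatives in the order written; an earlier branch that matches wins even if a later one would match more.
Matches to split on: at [0:2] → 'qz'; at [6:8] → 'qz'.
With a capturing group present, the delimiter's captured portion is kept in the result list.

['', 'qz', 'hlk ', 'qz', 'hlk']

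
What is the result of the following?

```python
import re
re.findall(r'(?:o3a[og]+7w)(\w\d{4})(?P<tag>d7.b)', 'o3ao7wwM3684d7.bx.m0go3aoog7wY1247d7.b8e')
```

The pattern matches the literal 'o3a', then one or more of one of [og], then the literal '7w' (non-capturing group); then a word character, then exactly 4 of a digit (captured); then the literal 'd7', then any character, then a literal 'b' (captured as 'tag').
2 groups means the one result is a tuple of 2 captured strings — 1 here.

[('Y1247', 'd7.b')]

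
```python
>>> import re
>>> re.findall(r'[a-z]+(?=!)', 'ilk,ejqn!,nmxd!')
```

['ejqn', 'nmxd']

The lookaround is zero-width — it requires the adjacent text to match without consuming it, so the asserted text isn't part of the match.
Scanning left to right: at [4:8] → 'ejqn'; at [10:14] → 'nmxd'.
Since nothing is captured, `findall` lists the 2 matched substrings directly.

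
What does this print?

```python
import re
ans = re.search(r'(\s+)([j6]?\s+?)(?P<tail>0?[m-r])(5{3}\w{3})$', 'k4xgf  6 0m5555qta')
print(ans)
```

This matches one or more of whitespace (captured); then optionally one of [j6], then one or more of whitespace (lazy) (captured); then optionally the literal '0', then a character in [m-r] (captured as 'tail'); then exactly 3 of a literal '5', then exactly 3 of a word character (captured); then anchored at the end.
`re.search` scans for the first position where the pattern succeeds.
Here no position works, so the call returns None.

None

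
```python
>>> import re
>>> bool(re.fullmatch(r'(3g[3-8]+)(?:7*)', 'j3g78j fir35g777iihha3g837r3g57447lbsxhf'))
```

False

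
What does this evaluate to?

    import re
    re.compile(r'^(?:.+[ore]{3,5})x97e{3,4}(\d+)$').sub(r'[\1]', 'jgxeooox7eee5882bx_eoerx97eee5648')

'[5648]'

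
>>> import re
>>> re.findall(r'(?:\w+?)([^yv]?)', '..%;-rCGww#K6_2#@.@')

Because the quantifier is non-greedy, it stops expanding at the earliest point where the rest of the pattern can succeed.
Because there's exactly one group, `findall` drops the full match and keeps group 1 from each hit.

['C', 'w', '#', '6', '2']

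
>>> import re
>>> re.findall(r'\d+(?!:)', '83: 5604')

['8', '5604']

The negative lookahead/lookbehind blocks any match where the forbidden context is present.
Matches: at [0:1] → '8'; at [4:8] → '5604'.
No capturing groups, so `findall` returns the 2 full match strings.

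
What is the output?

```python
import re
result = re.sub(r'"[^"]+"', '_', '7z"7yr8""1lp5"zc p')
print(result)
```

7z__zc p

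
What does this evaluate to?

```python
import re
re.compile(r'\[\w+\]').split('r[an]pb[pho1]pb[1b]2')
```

['r', 'pb', 'pb', '2']

The string is cut at each match, leaving 4 pieces.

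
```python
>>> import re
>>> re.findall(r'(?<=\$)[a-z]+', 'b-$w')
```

['w']

Lookahead/lookbehind check context without consuming it, so the matched span excludes the asserted characters.
With no groups in the pattern, `findall` gives back each whole match — 1 here.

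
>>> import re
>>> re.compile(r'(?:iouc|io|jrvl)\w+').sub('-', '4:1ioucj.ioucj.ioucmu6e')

'4:1-.-.-'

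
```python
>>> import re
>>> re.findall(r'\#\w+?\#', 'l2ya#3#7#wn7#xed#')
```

Matches: at [4:7] → '#3#'; at [8:13] → '#wn7#'.
With no groups in the pattern, `findall` gives back each whole match — 2 here.

['#3#', '#wn7#']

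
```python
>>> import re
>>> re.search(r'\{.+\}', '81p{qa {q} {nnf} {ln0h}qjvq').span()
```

(3, 23)

`re.search` tries every starting position until one works.
The match spans [3:23] → '{qa {q} {nnf} {ln0h}'.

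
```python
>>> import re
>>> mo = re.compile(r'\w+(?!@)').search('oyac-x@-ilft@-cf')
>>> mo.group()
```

A negative assertion filters positions out without eating any characters.
`re.search` scans for the first position where the pattern succeeds.
The match spans [0:4] → 'oyac'.

'oyac'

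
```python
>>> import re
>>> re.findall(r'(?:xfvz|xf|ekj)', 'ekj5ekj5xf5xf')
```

Walking the string: at [0:3] → 'ekj'; at [4:7] → 'ekj'; at [8:10] → 'xf'; at [11:13] → 'xf'.
With no groups in the pattern, `findall` gives back each whole match — 4 here.

['ekj', 'ekj', 'xf', 'xf']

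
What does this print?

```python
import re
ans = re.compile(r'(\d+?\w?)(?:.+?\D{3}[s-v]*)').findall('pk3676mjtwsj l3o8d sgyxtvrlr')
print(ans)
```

['36', '3o']

The pattern matches one or more of a digit (lazy), then optionally a word character (captured); then one or more of any character (lazy), then exactly 3 of a non-digit, then zero or more of a character in [s-v] (non-capturing group).
With the lazy modifier that quantifier settles for the fewest repetitions that let the rest of the pattern succeed (the atoms after it are unaffected and can still be greedy).
Scanning left to right: at [2:9] match '3676mjt', group 1 = '36'; at [14:20] match '3o8d s', group 1 = '3o'.
With a single group, `findall` returns only what that group captured — 2 items.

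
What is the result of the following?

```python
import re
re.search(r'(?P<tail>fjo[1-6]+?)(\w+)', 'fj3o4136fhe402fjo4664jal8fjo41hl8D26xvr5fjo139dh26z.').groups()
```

The pattern matches the literal 'fjo', then one or more of a character in [1-6] (lazy) (captured as 'tail'); then one or more of a word character (captured).
The `?` after the quantifier makes it lazy — it takes as little as possible before letting the rest of the pattern try.
`re.search` tries every starting position until one works.
The match spans [14:51] → 'fjo4664jal8fjo41hl8D26xvr5fjo139dh26z'.
Captured: group 1 = 'fjo4', group 2 = '664jal8fjo41hl8D26xvr5fjo139dh26z'.

('fjo4', '664jal8fjo41hl8D26xvr5fjo139dh26z')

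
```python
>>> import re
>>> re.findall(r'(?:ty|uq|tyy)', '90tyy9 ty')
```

Alternation isn't longest-match — the leftmost alternative that fits at this position is chosen.
Walking the string: at [2:4] → 'ty'; at [7:9] → 'ty'.
`findall` yields the raw match text (2 of them) because the pattern has no groups.

['ty', 'ty']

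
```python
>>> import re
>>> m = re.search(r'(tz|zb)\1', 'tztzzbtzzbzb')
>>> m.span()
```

After group 1 captures some text, `\1` only succeeds where that same text appears again.
`search` walks the string left to right and returns the first match it finds.
The match spans [0:4] → 'tztz'.
Captured: group 1 = 'tz'.

(0, 4)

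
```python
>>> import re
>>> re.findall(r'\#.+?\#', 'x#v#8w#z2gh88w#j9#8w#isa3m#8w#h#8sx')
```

['#v#', '#z2gh88w#', '#8w#', '#8w#']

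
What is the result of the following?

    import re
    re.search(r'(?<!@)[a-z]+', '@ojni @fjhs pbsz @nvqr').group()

'jni'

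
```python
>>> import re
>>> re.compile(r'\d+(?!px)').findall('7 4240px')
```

['7', '424']

The negative lookahead/lookbehind blocks any match where the forbidden context is present.
Walking the string: at [0:1] → '7'; at [2:5] → '424'.
No capturing groups, so `findall` returns the 2 full match strings.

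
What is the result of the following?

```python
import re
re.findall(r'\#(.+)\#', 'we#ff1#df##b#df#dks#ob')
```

`findall` collects group 1 from the one match (1 total).

['ff1#df##b#df#dks']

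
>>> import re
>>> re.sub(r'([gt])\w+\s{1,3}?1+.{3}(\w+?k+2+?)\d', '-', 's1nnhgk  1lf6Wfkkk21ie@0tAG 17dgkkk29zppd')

This matches one of [gt] (captured); then one or more of a word character, then 1 to 3 of whitespace (lazy); then one or more of a literal '1', then exactly 3 of any character; then one or more of a word character (lazy), then one or more of the literal 'k', then one or more of the literal '2' (lazy) (captured); then a digit.
Matches: at [5:20] → 'gk  1lf6Wfkkk21'; at [24:37] → 'tAG 17dgkkk29'.
Every occurrence is swapped for '-'.

's1nnh-ie@0-zppd'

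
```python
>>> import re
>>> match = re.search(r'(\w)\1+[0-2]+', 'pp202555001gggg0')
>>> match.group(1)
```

'p'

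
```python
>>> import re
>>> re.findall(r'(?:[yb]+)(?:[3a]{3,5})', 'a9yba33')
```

['yba33']

This matches one or more of one of [yb] (non-capturing group); then 3 to 5 of one of [3a] (non-capturing group).
Matches: at [2:7] → 'yba33'.
`findall` yields the raw match text (1 of them) because the pattern has no groups.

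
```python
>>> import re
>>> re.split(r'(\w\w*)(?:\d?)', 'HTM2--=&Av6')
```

The pattern matches a word character, then zero or more of a word character (captured); then optionally a digit (non-capturing group).
Matches to split on: at [0:4] → 'HTM2'; at [8:11] → 'Av6'.
Because the pattern has a capturing group, `split` also inserts each captured text between the pieces.

['', 'HTM2', '--=&', 'Av6', '']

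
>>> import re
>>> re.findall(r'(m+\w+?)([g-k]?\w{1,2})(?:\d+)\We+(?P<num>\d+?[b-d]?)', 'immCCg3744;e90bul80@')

This matches one or more of a literal 'm', then one or more of a word character (lazy) (captured); then optionally a character in [g-k], then 1 to 2 of a word character (captured); then one or more of a digit (non-capturing group); then a non-word character, then one or more of a literal 'e'; then one or more of a digit (lazy), then optionally a character in [b-d] (captured as 'num').
A non-greedy quantifier consumes as few characters as it can — just enough that the remainder of the pattern still matches from where it stops; whatever follows it matches normally.
Scanning left to right: at [1:13] match 'mmCCg3744;e9', groups = ('mmC', 'Cg', '9').
`findall` packs the 3 group values into a tuple for every match.

[('mmC', 'Cg', '9')]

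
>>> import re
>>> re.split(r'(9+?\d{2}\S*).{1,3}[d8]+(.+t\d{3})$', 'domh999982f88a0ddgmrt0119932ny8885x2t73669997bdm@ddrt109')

Pattern: one or more of the literal '9' (lazy), then exactly 2 of a digit, then zero or more of a non-whitespace character (captured); then 1 to 3 of any character, then one or more of one of [d8]; then one or more of any character, then the literal 't', then exactly 3 of a digit (captured); then anchored at the end.
`re.split` interleaves the captured-group text with the surrounding fragments.

['domh', '999982f88a0ddgmrt0119932ny8885x2t73669997bdm@', 'rt109', '']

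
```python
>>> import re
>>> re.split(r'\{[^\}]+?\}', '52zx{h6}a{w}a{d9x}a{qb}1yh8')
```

Matches to split on: at [4:8] → '{h6}'; at [9:12] → '{w}'; at [13:18] → '{d9x}'; at [19:23] → '{qb}'.
Each match becomes a cut point; 5 segments remain.

['52zx', 'a', 'a', 'a', '1yh8']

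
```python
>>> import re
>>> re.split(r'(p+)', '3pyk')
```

Pattern: one or more of a literal 'p' (captured).
Matches to split on: at [1:2] → 'p'.
With a capturing group present, the delimiter's captured portion is kept in the result list.

['3', 'p', 'yk']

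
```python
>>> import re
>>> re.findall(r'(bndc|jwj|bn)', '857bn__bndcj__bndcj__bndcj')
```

['bn', 'bndc', 'bndc', 'bndc']

`|` is ordered: at each position the engine commits to the first alternative that works.
Matches: at [3:5] match 'bn', group 1 = 'bn'; at [7:11] match 'bndc', group 1 = 'bndc'; at [14:18] match 'bndc', group 1 = 'bndc'; at [21:25] match 'bndc', group 1 = 'bndc'.
With a single group, `findall` returns only what that group captured — 4 items.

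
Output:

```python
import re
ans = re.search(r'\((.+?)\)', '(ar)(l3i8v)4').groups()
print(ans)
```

The match spans [0:4] → '(ar)'.
Captured: group 1 = 'ar'.

('ar',)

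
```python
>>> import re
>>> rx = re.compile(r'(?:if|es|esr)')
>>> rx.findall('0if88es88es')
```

`findall` yields the raw match text (3 of them) because the pattern has no groups.

['if', 'es', 'es']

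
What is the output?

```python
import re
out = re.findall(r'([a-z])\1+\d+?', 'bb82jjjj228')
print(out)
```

['b', 'j']

`\1` is not a pattern — it's the concrete string captured by group 1, re-applied verbatim.
One capturing group, so `findall` returns just the captured substring from each match — 2 in all.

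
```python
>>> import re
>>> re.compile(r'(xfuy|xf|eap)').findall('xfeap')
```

['xf', 'eap']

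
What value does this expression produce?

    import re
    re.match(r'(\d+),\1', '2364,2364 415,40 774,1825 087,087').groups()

The match spans [0:9] → '2364,2364'.
Captured: group 1 = '2364'.

('2364',)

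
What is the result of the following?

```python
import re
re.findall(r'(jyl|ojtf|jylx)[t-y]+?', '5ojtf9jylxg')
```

With a single group, `findall` returns only what that group captured — 1 item.

['jyl']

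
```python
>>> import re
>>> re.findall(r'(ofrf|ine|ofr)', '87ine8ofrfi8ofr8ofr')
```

`|` is ordered: at each position the engine commits to the first alternative that works.
Scanning left to right: at [2:5] match 'ine', group 1 = 'ine'; at [6:10] match 'ofrf', group 1 = 'ofrf'; at [12:15] match 'ofr', group 1 = 'ofr'; at [16:19] match 'ofr', group 1 = 'ofr'.
`findall` collects group 1 from each match (4 total).

['ine', 'ofrf', 'ofr', 'ofr']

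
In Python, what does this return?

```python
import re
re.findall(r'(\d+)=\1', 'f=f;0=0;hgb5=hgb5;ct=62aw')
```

`\1` is not a pattern — it's the concrete string captured by group 1, re-applied verbatim.
Walking the string: at [4:7] match '0=0', group 1 = '0'.
With a single group, `findall` returns only what that group captured — 1 item.

['0']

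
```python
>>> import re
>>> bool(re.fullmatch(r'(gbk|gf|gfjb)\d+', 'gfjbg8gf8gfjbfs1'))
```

`re.fullmatch` is like wrapping the pattern in `^…$` (in single-line mode).
Here there's no way to consume every character, so the call returns None, and `bool(None)` is False.

False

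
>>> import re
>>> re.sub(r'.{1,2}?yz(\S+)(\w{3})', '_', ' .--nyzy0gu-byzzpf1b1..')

`sub` substitutes '_' at each match site.

' .-_..'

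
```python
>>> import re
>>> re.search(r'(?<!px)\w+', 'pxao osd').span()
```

A negative assertion filters positions out without eating any characters.
The match spans [0:4] → 'pxao'.

(0, 4)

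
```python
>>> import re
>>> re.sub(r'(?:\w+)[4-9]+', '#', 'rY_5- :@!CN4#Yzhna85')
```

Pattern: one or more of a word character (non-capturing group); then one or more of a character in [4-9].
Matches: at [0:4] → 'rY_5'; at [9:12] → 'CN4'; at [13:20] → 'Yzhna85'.
Each match is replaced by '#'.

'#- :@!###'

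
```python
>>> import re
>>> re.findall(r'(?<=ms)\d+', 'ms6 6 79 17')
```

['6']

The `(?=…)`/`(?<=…)` assertion just peeks at neighbouring text; it doesn't advance the match position.
Scanning left to right: at [2:3] → '6'.
No capturing groups, so `findall` returns the 1 full match string.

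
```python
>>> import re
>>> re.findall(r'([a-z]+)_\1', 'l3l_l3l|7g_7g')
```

['l']

After group 1 captures some text, `\1` only succeeds where that same text appears again.
Matches: at [2:5] match 'l_l', group 1 = 'l'.
`findall` collects group 1 from the one match (1 total).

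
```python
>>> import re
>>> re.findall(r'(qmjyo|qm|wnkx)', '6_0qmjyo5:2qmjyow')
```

['qmjyo', 'qmjyo']

Alternation isn't longest-match — the leftmost alternative that fits at this position is chosen.
Scanning left to right: at [3:8] match 'qmjyo', group 1 = 'qmjyo'; at [11:16] match 'qmjyo', group 1 = 'qmjyo'.
`findall` collects group 1 from each match (2 total).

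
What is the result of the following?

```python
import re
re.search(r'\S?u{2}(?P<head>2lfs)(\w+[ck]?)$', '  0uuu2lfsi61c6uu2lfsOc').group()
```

'uuu2lfsi61c6uu2lfsOc'

Pattern: optionally a non-whitespace character, then exactly 2 of the literal 'u'; then the literal '2l', then the literal 'fs' (captured as 'head'); then one or more of a word character, then optionally one of [ck] (captured); then anchored at the end.
The match spans [3:23] → 'uuu2lfsi61c6uu2lfsOc'.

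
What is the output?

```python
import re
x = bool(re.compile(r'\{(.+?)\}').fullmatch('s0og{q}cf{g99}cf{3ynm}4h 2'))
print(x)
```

`re.fullmatch` requires the pattern to consume the entire string.
Here the pattern can't cover the whole string, so the call returns None, and `bool(None)` is False.

False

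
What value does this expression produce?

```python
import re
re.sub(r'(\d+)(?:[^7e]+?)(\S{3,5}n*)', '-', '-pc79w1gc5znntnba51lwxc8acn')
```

'-pc-tnba-cn'

This matches one or more of a digit (captured); then one or more of any character except [7e] (lazy) (non-capturing group); then 3 to 5 of a non-whitespace character, then zero or more of the literal 'n' (captured).
Matches: at [3:13] → '79w1gc5znn'; at [17:25] → '51lwxc8a'.
`sub` substitutes '-' at each match site.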